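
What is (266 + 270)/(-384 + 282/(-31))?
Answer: -8308/6093 ≈ -1.3635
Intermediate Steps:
(266 + 270)/(-384 + 282/(-31)) = 536/(-384 + 282*(-1/31)) = 536/(-384 - 282/31) = 536/(-12186/31) = 536*(-31/12186) = -8308/6093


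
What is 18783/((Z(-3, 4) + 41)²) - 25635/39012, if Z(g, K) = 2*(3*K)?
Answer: 208151507/54941900 ≈ 3.7886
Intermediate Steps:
Z(g, K) = 6*K
18783/((Z(-3, 4) + 41)²) - 25635/39012 = 18783/((6*4 + 41)²) - 25635/39012 = 18783/((24 + 41)²) - 25635*1/39012 = 18783/(65²) - 8545/13004 = 18783/4225 - 8545/13004 = 208151507/54941900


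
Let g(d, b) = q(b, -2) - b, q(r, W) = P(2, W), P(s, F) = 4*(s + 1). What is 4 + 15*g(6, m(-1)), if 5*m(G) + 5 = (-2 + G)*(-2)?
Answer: 181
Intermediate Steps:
P(s, F) = 4 + 4*s (P(s, F) = 4*(1 + s) = 4 + 4*s)
q(r, W) = 12 (q(r, W) = 4 + 4*2 = 4 + 8 = 12)
m(G) = -⅕ - 2*G/5 (m(G) = -1 + ((-2 + G)*(-2))/5 = -1 + (4 - 2*G)/5 = -1 + (⅘ - 2*G/5) = -⅕ - 2*G/5)
g(d, b) = 12 - b
4 + 15*g(6, m(-1)) = 4 + 15*(12 - (-⅕ - ⅖*(-1))) = 4 + 15*(12 - (-⅕ + ⅖)) = 4 + 15*(12 - 1*⅕) = 4 + 15*(12 - ⅕) = 4 + 15*(59/5) = 4 + 177 = 181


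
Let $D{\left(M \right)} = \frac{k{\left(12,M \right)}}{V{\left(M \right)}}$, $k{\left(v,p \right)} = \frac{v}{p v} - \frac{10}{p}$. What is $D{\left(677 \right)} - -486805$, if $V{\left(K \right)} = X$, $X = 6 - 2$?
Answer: $\frac{1318267931}{2708} \approx 4.8681 \cdot 10^{5}$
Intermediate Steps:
$X = 4$ ($X = 6 - 2 = 4$)
$k{\left(v,p \right)} = - \frac{9}{p}$ ($k{\left(v,p \right)} = v \frac{1}{p v} - \frac{10}{p} = \frac{1}{p} - \frac{10}{p} = - \frac{9}{p}$)
$V{\left(K \right)} = 4$
$D{\left(M \right)} = - \frac{9}{4 M}$ ($D{\left(M \right)} = \frac{\left(-9\right) \frac{1}{M}}{4} = - \frac{9}{M} \frac{1}{4} = - \frac{9}{4 M}$)
$D{\left(677 \right)} - -486805 = - \frac{9}{4 \cdot 677} - -486805 = \left(- \frac{9}{4}\right) \frac{1}{677} + 486805 = - \frac{9}{2708} + 486805 = \frac{1318267931}{2708}$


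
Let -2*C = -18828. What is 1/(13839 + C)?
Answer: 1/23253 ≈ 4.3005e-5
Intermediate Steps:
C = 9414 (C = -½*(-18828) = 9414)
1/(13839 + C) = 1/(13839 + 9414) = 1/23253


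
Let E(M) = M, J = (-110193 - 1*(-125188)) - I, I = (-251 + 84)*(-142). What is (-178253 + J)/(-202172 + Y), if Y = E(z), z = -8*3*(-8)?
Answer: 46743/50495 ≈ 0.92570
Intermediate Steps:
I = 23714 (I = -167*(-142) = 23714)
z = 192 (z = -24*(-8) = 192)
J = -8719 (J = (-110193 - 1*(-125188)) - 1*23714 = (-110193 + 125188) - 23714 = 14995 - 23714 = -8719)
Y = 192
(-178253 + J)/(-202172 + Y) = (-178253 - 8719)/(-202172 + 192) = -186972/(-201980) = -186972*(-1/201980) = 46743/50495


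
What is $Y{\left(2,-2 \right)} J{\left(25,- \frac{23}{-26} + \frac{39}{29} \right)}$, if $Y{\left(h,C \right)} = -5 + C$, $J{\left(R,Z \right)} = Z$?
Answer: $- \frac{11767}{754} \approx -15.606$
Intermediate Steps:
$Y{\left(2,-2 \right)} J{\left(25,- \frac{23}{-26} + \frac{39}{29} \right)} = \left(-5 - 2\right) \left(- \frac{23}{-26} + \frac{39}{29}\right) = - 7 \left(\left(-23\right) \left(- \frac{1}{26}\right) + 39 \cdot \frac{1}{29}\right) = - 7 \left(\frac{23}{26} + \frac{39}{29}\right) = \left(-7\right) \frac{1681}{754} = - \frac{11767}{754}$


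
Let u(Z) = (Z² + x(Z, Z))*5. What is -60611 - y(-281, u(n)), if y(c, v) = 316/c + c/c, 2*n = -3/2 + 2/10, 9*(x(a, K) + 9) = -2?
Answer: -17031656/281 ≈ -60611.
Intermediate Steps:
x(a, K) = -83/9 (x(a, K) = -9 + (⅑)*(-2) = -9 - 2/9 = -83/9)
n = -13/20 (n = (-3/2 + 2/10)/2 = (-3*½ + 2*(⅒))/2 = (-3/2 + ⅕)/2 = (½)*(-13/10) = -13/20 ≈ -0.65000)
u(Z) = -415/9 + 5*Z² (u(Z) = (Z² - 83/9)*5 = (-83/9 + Z²)*5 = -415/9 + 5*Z²)
y(c, v) = 1 + 316/c (y(c, v) = 316/c + 1 = 1 + 316/c)
-60611 - y(-281, u(n)) = -60611 - (316 - 281)/(-281) = -60611 - (-1)*35/281 = -60611 - 1*(-35/281) = -60611 + 35/281 = -17031656/281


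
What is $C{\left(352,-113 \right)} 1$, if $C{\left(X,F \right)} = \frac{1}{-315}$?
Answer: $- \frac{1}{315} \approx -0.0031746$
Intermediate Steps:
$C{\left(X,F \right)} = - \frac{1}{315}$
$C{\left(352,-113 \right)} 1 = \left(- \frac{1}{315}\right) 1 = - \frac{1}{315}$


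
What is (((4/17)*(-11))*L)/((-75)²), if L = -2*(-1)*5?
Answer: -88/19125 ≈ -0.0046013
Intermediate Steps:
L = 10 (L = 2*5 = 10)
(((4/17)*(-11))*L)/((-75)²) = (((4/17)*(-11))*10)/((-75)²) = (((4*(1/17))*(-11))*10)/5625 = (((4/17)*(-11))*10)*(1/5625) = -44/17*10*(1/5625) = -440/17*1/5625 = -88/19125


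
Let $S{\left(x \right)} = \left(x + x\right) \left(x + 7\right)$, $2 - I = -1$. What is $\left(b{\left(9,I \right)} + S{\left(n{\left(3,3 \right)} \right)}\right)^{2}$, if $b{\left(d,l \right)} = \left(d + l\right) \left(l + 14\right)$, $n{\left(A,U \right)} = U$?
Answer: $69696$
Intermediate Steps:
$I = 3$ ($I = 2 - -1 = 2 + 1 = 3$)
$b{\left(d,l \right)} = \left(14 + l\right) \left(d + l\right)$ ($b{\left(d,l \right)} = \left(d + l\right) \left(14 + l\right) = \left(14 + l\right) \left(d + l\right)$)
$S{\left(x \right)} = 2 x \left(7 + x\right)$
$\left(b{\left(9,I \right)} + S{\left(n{\left(3,3 \right)} \right)}\right)^{2} = \left(\left(3^{2} + 14 \cdot 9 + 14 \cdot 3 + 9 \cdot 3\right) + 2 \cdot 3 \left(7 + 3\right)\right)^{2} = \left(\left(9 + 126 + 42 + 27\right) + 2 \cdot 3 \cdot 10\right)^{2} = \left(204 + 60\right)^{2} = 264^{2} = 69696$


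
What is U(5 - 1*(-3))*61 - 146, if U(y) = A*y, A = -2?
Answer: -1122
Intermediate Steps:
U(y) = -2*y
U(5 - 1*(-3))*61 - 146 = -2*(5 - 1*(-3))*61 - 146 = -2*(5 + 3)*61 - 146 = -2*8*61 - 146 = -16*61 - 146 = -976 - 146 = -1122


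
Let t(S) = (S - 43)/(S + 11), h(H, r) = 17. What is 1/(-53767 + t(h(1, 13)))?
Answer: -14/752751 ≈ -1.8598e-5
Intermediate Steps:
t(S) = (-43 + S)/(11 + S)
1/(-53767 + t(h(1, 13))) = 1/(-53767 + (-43 + 17)/(11 + 17)) = 1/(-53767 - 26/28) = 1/(-53767 + (1/28)*(-26)) = 1/(-53767 - 13/14) = 1/(-752751/14) = -14/752751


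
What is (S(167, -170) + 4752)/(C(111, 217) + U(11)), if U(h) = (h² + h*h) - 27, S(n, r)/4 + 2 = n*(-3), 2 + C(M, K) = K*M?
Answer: 137/1215 ≈ 0.11276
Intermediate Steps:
C(M, K) = -2 + K*M
S(n, r) = -8 - 12*n (S(n, r) = -8 + 4*(n*(-3)) = -8 + 4*(-3*n) = -8 - 12*n)
U(h) = -27 + 2*h² (U(h) = (h² + h²) - 27 = 2*h² - 27 = -27 + 2*h²)
(S(167, -170) + 4752)/(C(111, 217) + U(11)) = ((-8 - 12*167) + 4752)/((-2 + 217*111) + (-27 + 2*11²)) = ((-8 - 2004) + 4752)/((-2 + 24087) + (-27 + 2*121)) = (-2012 + 4752)/(24085 + (-27 + 242)) = 2740/(24085 + 215) = 2740/24300 = 2740*(1/24300) = 137/1215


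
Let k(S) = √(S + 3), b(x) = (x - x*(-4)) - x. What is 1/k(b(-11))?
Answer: -I*√41/41 ≈ -0.15617*I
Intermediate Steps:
b(x) = 4*x (b(x) = (x + 4*x) - x = 5*x - x = 4*x)
k(S) = √(3 + S)
1/k(b(-11)) = 1/(√(3 + 4*(-11))) = 1/(√(3 - 44)) = 1/(√(-41)) = 1/(I*√41) = -I*√41/41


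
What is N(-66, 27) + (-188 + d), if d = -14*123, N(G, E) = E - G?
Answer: -1817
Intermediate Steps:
d = -1722
N(-66, 27) + (-188 + d) = (27 - 1*(-66)) + (-188 - 1722) = (27 + 66) - 1910 = 93 - 1910 = -1817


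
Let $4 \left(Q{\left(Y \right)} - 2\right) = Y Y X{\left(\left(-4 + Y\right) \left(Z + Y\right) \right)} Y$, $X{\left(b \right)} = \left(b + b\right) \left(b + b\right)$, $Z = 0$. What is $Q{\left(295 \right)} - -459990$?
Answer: $189189076761769367$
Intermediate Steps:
$X{\left(b \right)} = 4 b^{2}$ ($X{\left(b \right)} = 2 b 2 b = 4 b^{2}$)
$Q{\left(Y \right)} = 2 + Y^{5} \left(-4 + Y\right)^{2}$ ($Q{\left(Y \right)} = 2 + \frac{Y Y 4 \left(\left(-4 + Y\right) \left(0 + Y\right)\right)^{2} Y}{4} = 2 + \frac{Y^{2} \cdot 4 \left(\left(-4 + Y\right) Y\right)^{2} Y}{4} = 2 + \frac{Y^{2} \cdot 4 \left(Y \left(-4 + Y\right)\right)^{2} Y}{4} = 2 + \frac{Y^{2} \cdot 4 Y^{2} \left(-4 + Y\right)^{2} Y}{4} = 2 + \frac{4 Y^{4} \left(-4 + Y\right)^{2} Y}{4} = 2 + \frac{4 Y^{5} \left(-4 + Y\right)^{2}}{4} = 2 + Y^{5} \left(-4 + Y\right)^{2}$)
$Q{\left(295 \right)} - -459990 = \left(2 + 295^{5} \left(-4 + 295\right)^{2}\right) - -459990 = \left(2 + 2234138434375 \cdot 291^{2}\right) + 459990 = \left(2 + 2234138434375 \cdot 84681\right) + 459990 = \left(2 + 189189076761309375\right) + 459990 = 189189076761309377 + 459990 = 189189076761769367$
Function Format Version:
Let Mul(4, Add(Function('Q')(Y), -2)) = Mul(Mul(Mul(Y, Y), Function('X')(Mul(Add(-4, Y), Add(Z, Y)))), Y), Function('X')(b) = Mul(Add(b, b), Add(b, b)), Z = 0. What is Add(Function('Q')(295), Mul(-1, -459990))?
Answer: 189189076761769367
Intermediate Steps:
Function('X')(b) = Mul(4, Pow(b, 2)) (Function('X')(b) = Mul(Mul(2, b), Mul(2, b)) = Mul(4, Pow(b, 2)))
Function('Q')(Y) = Add(2, Mul(Pow(Y, 5), Pow(Add(-4, Y), 2))) (Function('Q')(Y) = Add(2, Mul(Rational(1, 4), Mul(Mul(Mul(Y, Y), Mul(4, Pow(Mul(Add(-4, Y), Add(0, Y)), 2))), Y))) = Add(2, Mul(Rational(1, 4), Mul(Mul(Pow(Y, 2), Mul(4, Pow(Mul(Add(-4, Y), Y), 2))), Y))) = Add(2, Mul(Rational(1, 4), Mul(Mul(Pow(Y, 2), Mul(4, Pow(Mul(Y, Add(-4, Y)), 2))), Y))) = Add(2, Mul(Rational(1, 4), Mul(Mul(Pow(Y, 2), Mul(4, Mul(Pow(Y, 2), Pow(Add(-4, Y), 2)))), Y))) = Add(2, Mul(Rational(1, 4), Mul(Mul(Pow(Y, 2), Mul(4, Pow(Y, 2), Pow(Add(-4, Y), 2))), Y))) = Add(2, Mul(Rational(1, 4), Mul(Mul(4, Pow(Y, 4), Pow(Add(-4, Y), 2)), Y))) = Add(2, Mul(Rational(1, 4), Mul(4, Pow(Y, 5), Pow(Add(-4, Y), 2)))) = Add(2, Mul(Pow(Y, 5), Pow(Add(-4, Y), 2))))
Add(Function('Q')(295), Mul(-1, -459990)) = Add(Add(2, Mul(Pow(295, 5), Pow(Add(-4, 295), 2))), Mul(-1, -459990)) = Add(Add(2, Mul(2234138434375, Pow(291, 2))), 459990) = Add(Add(2, Mul(2234138434375, 84681)), 459990) = Add(Add(2, 189189076761309375), 459990) = Add(189189076761309377, 459990) = 189189076761769367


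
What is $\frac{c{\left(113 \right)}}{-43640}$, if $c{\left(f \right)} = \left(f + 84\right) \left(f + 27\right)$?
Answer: $- \frac{1379}{2182} \approx -0.63199$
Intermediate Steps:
$c{\left(f \right)} = \left(27 + f\right) \left(84 + f\right)$ ($c{\left(f \right)} = \left(84 + f\right) \left(27 + f\right) = \left(27 + f\right) \left(84 + f\right)$)
$\frac{c{\left(113 \right)}}{-43640} = \frac{2268 + 113^{2} + 111 \cdot 113}{-43640} = \left(2268 + 12769 + 12543\right) \left(- \frac{1}{43640}\right) = 27580 \left(- \frac{1}{43640}\right) = - \frac{1379}{2182}$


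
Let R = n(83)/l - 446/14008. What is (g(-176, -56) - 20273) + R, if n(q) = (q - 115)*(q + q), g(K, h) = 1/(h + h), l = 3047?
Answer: -12115263428781/597553264 ≈ -20275.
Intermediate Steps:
g(K, h) = 1/(2*h)
n(q) = 2*q*(-115 + q) (n(q) = (-115 + q)*(2*q) = 2*q*(-115 + q))
R = -37884729/21341188 (R = (2*83*(-115 + 83))/3047 - 446/14008 = (2*83*(-32))*(1/3047) - 446*1/14008 = -5312*1/3047 - 223/7004 = -5312/3047 - 223/7004 = -37884729/21341188 ≈ -1.7752)
(g(-176, -56) - 20273) + R = ((½)/(-56) - 20273) - 37884729/21341188 = ((½)*(-1/56) - 20273) - 37884729/21341188 = (-1/112 - 20273) - 37884729/21341188 = -2270577/112 - 37884729/21341188 = -12115263428781/597553264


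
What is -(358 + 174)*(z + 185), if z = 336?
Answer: -277172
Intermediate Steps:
-(358 + 174)*(z + 185) = -(358 + 174)*(336 + 185) = -532*521 = -1*277172 = -277172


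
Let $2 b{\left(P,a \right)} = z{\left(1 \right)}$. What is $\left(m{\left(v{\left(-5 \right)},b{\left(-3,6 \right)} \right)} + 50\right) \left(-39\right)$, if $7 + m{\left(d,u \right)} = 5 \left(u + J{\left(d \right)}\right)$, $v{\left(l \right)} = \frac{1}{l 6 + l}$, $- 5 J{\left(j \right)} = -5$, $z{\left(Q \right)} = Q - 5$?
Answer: $-1482$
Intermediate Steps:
$z{\left(Q \right)} = -5 + Q$
$b{\left(P,a \right)} = -2$ ($b{\left(P,a \right)} = \frac{-5 + 1}{2} = \frac{1}{2} \left(-4\right) = -2$)
$J{\left(j \right)} = 1$ ($J{\left(j \right)} = \left(- \frac{1}{5}\right) \left(-5\right) = 1$)
$v{\left(l \right)} = \frac{1}{7 l}$ ($v{\left(l \right)} = \frac{1}{6 l + l} = \frac{1}{7 l}$)
$m{\left(d,u \right)} = -2 + 5 u$ ($m{\left(d,u \right)} = -7 + 5 \left(u + 1\right) = -7 + 5 \left(1 + u\right) = -7 + \left(5 + 5 u\right) = -2 + 5 u$)
$\left(m{\left(v{\left(-5 \right)},b{\left(-3,6 \right)} \right)} + 50\right) \left(-39\right) = \left(\left(-2 + 5 \left(-2\right)\right) + 50\right) \left(-39\right) = \left(\left(-2 - 10\right) + 50\right) \left(-39\right) = \left(-12 + 50\right) \left(-39\right) = 38 \left(-39\right) = -1482$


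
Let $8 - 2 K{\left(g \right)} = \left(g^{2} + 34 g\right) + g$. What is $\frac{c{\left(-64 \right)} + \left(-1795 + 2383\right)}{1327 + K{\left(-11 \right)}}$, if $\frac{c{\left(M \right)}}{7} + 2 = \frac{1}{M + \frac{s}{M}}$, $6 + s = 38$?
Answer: $\frac{10576}{26961} \approx 0.39227$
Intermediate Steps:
$s = 32$ ($s = -6 + 38 = 32$)
$K{\left(g \right)} = 4 - \frac{35 g}{2} - \frac{g^{2}}{2}$ ($K{\left(g \right)} = 4 - \frac{\left(g^{2} + 34 g\right) + g}{2} = 4 - \frac{g^{2} + 35 g}{2} = 4 - \left(\frac{g^{2}}{2} + \frac{35 g}{2}\right) = 4 - \frac{35 g}{2} - \frac{g^{2}}{2}$)
$c{\left(M \right)} = -14 + \frac{7}{M + \frac{32}{M}}$
$\frac{c{\left(-64 \right)} + \left(-1795 + 2383\right)}{1327 + K{\left(-11 \right)}} = \frac{\frac{7 \left(-64 - 64 - 2 \left(-64\right)^{2}\right)}{32 + \left(-64\right)^{2}} + \left(-1795 + 2383\right)}{1327 - \left(- \frac{393}{2} + \frac{121}{2}\right)} = \frac{\frac{7 \left(-64 - 64 - 8192\right)}{32 + 4096} + 588}{1327 + \left(4 + \frac{385}{2} - \frac{121}{2}\right)} = \frac{\frac{7 \left(-64 - 64 - 8192\right)}{4128} + 588}{1327 + \left(4 + \frac{385}{2} - \frac{121}{2}\right)} = \frac{7 \cdot \frac{1}{4128} \left(-8320\right) + 588}{1327 + 136} = \frac{- \frac{1820}{129} + 588}{1463} = \frac{74032}{129} \cdot \frac{1}{1463} = \frac{10576}{26961}$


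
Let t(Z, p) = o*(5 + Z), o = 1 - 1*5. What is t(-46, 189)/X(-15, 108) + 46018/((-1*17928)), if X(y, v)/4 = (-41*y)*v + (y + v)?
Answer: -510010031/198740844 ≈ -2.5662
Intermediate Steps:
X(y, v) = 4*v + 4*y - 164*v*y (X(y, v) = 4*((-41*y)*v + (y + v)) = 4*(-41*v*y + (v + y)) = 4*(v + y - 41*v*y) = 4*v + 4*y - 164*v*y)
o = -4 (o = 1 - 5 = -4)
t(Z, p) = -20 - 4*Z (t(Z, p) = -4*(5 + Z) = -20 - 4*Z)
t(-46, 189)/X(-15, 108) + 46018/((-1*17928)) = (-20 - 4*(-46))/(4*108 + 4*(-15) - 164*108*(-15)) + 46018/((-1*17928)) = (-20 + 184)/(432 - 60 + 265680) + 46018/(-17928) = 164/266052 + 46018*(-1/17928) = 164*(1/266052) - 23009/8964 = 41/66513 - 23009/8964 = -510010031/198740844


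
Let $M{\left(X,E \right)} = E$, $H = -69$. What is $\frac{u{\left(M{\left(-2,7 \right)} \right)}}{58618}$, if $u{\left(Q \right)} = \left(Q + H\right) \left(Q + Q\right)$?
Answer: $- \frac{62}{4187} \approx -0.014808$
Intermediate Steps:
$u{\left(Q \right)} = 2 Q \left(-69 + Q\right)$ ($u{\left(Q \right)} = \left(Q - 69\right) \left(Q + Q\right) = \left(-69 + Q\right) 2 Q = 2 Q \left(-69 + Q\right)$)
$\frac{u{\left(M{\left(-2,7 \right)} \right)}}{58618} = \frac{2 \cdot 7 \left(-69 + 7\right)}{58618} = 2 \cdot 7 \left(-62\right) \frac{1}{58618} = \left(-868\right) \frac{1}{58618} = - \frac{62}{4187}$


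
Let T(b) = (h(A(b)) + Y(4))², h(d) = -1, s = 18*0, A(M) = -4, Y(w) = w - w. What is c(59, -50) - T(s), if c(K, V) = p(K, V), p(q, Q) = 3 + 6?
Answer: 8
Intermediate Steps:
p(q, Q) = 9
Y(w) = 0
c(K, V) = 9
s = 0
T(b) = 1 (T(b) = (-1 + 0)² = (-1)² = 1)
c(59, -50) - T(s) = 9 - 1*1 = 9 - 1 = 8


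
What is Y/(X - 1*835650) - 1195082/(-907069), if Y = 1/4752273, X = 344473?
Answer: 2789569003397704253/2117286986452624149 ≈ 1.3175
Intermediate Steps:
Y = 1/4752273 ≈ 2.1043e-7
Y/(X - 1*835650) - 1195082/(-907069) = 1/(4752273*(344473 - 1*835650)) - 1195082/(-907069) = 1/(4752273*(344473 - 835650)) - 1195082*(-1/907069) = (1/4752273)/(-491177) + 1195082/907069 = (1/4752273)*(-1/491177) + 1195082/907069 = -1/2334207195321 + 1195082/907069 = 2789569003397704253/2117286986452624149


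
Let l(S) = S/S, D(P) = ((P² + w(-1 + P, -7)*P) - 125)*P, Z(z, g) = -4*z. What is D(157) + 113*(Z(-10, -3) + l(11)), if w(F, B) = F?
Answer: 7700145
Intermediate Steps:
D(P) = P*(-125 + P² + P*(-1 + P)) (D(P) = ((P² + (-1 + P)*P) - 125)*P = ((P² + P*(-1 + P)) - 125)*P = (-125 + P² + P*(-1 + P))*P = P*(-125 + P² + P*(-1 + P)))
l(S) = 1
D(157) + 113*(Z(-10, -3) + l(11)) = 157*(-125 - 1*157 + 2*157²) + 113*(-4*(-10) + 1) = 157*(-125 - 157 + 2*24649) + 113*(40 + 1) = 157*(-125 - 157 + 49298) + 113*41 = 157*49016 + 4633 = 7695512 + 4633 = 7700145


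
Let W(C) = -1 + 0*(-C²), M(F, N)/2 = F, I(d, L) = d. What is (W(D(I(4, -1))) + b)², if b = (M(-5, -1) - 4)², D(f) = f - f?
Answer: 38025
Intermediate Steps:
M(F, N) = 2*F
D(f) = 0
b = 196 (b = (2*(-5) - 4)² = (-10 - 4)² = (-14)² = 196)
W(C) = -1 (W(C) = -1 + 0 = -1)
(W(D(I(4, -1))) + b)² = (-1 + 196)² = 195² = 38025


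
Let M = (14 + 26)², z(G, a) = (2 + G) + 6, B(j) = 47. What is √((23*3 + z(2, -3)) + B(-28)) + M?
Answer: 1600 + 3*√14 ≈ 1611.2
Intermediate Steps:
z(G, a) = 8 + G
M = 1600 (M = 40² = 1600)
√((23*3 + z(2, -3)) + B(-28)) + M = √((23*3 + (8 + 2)) + 47) + 1600 = √((69 + 10) + 47) + 1600 = √(79 + 47) + 1600 = √126 + 1600 = 3*√14 + 1600 = 1600 + 3*√14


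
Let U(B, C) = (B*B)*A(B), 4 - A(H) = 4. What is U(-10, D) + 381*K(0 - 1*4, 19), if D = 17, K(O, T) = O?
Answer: -1524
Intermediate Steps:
A(H) = 0 (A(H) = 4 - 1*4 = 4 - 4 = 0)
U(B, C) = 0 (U(B, C) = (B*B)*0 = B²*0 = 0)
U(-10, D) + 381*K(0 - 1*4, 19) = 0 + 381*(0 - 1*4) = 0 + 381*(0 - 4) = 0 + 381*(-4) = 0 - 1524 = -1524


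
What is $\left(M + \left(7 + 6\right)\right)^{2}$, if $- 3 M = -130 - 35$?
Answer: $4624$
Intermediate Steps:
$M = 55$ ($M = - \frac{-130 - 35}{3} = \left(- \frac{1}{3}\right) \left(-165\right) = 55$)
$\left(M + \left(7 + 6\right)\right)^{2} = \left(55 + \left(7 + 6\right)\right)^{2} = \left(55 + 13\right)^{2} = 68^{2} = 4624$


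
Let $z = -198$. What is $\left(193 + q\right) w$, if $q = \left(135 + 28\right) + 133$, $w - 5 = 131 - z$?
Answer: $163326$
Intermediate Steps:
$w = 334$ ($w = 5 + \left(131 - -198\right) = 5 + \left(131 + 198\right) = 5 + 329 = 334$)
$q = 296$ ($q = 163 + 133 = 296$)
$\left(193 + q\right) w = \left(193 + 296\right) 334 = 489 \cdot 334 = 163326$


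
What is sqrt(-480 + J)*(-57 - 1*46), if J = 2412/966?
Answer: -309*I*sqrt(1375262)/161 ≈ -2250.7*I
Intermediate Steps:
J = 402/161 (J = 2412*(1/966) = 402/161 ≈ 2.4969)
sqrt(-480 + J)*(-57 - 1*46) = sqrt(-480 + 402/161)*(-57 - 1*46) = sqrt(-76878/161)*(-57 - 46) = (3*I*sqrt(1375262)/161)*(-103) = -309*I*sqrt(1375262)/161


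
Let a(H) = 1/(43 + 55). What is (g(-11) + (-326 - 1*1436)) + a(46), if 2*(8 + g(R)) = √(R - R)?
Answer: -173459/98 ≈ -1770.0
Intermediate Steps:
g(R) = -8 (g(R) = -8 + √(R - R)/2 = -8 + √0/2 = -8 + (½)*0 = -8 + 0 = -8)
a(H) = 1/98
(g(-11) + (-326 - 1*1436)) + a(46) = (-8 + (-326 - 1*1436)) + 1/98 = (-8 + (-326 - 1436)) + 1/98 = (-8 - 1762) + 1/98 = -1770 + 1/98 = -173459/98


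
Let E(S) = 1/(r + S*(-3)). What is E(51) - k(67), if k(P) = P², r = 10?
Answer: -641928/143 ≈ -4489.0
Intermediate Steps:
E(S) = 1/(10 - 3*S) (E(S) = 1/(10 + S*(-3)) = 1/(10 - 3*S))
E(51) - k(67) = -1/(-10 + 3*51) - 1*67² = -1/(-10 + 153) - 1*4489 = -1/143 - 4489 = -641928/143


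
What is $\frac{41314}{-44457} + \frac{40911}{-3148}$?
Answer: $- \frac{278405257}{19992948} \approx -13.925$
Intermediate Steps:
$\frac{41314}{-44457} + \frac{40911}{-3148} = 41314 \left(- \frac{1}{44457}\right) + 40911 \left(- \frac{1}{3148}\right) = - \frac{5902}{6351} - \frac{40911}{3148} = - \frac{278405257}{19992948}$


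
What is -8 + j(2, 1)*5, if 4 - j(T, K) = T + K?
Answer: -3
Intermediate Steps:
j(T, K) = 4 - K - T (j(T, K) = 4 - (T + K) = 4 - (K + T) = 4 + (-K - T) = 4 - K - T)
-8 + j(2, 1)*5 = -8 + (4 - 1*1 - 1*2)*5 = -8 + (4 - 1 - 2)*5 = -8 + 1*5 = -8 + 5 = -3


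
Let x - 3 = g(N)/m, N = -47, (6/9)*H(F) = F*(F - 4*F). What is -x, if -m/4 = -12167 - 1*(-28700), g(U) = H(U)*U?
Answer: 59735/14696 ≈ 4.0647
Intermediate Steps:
H(F) = -9*F²/2 (H(F) = 3*(F*(F - 4*F))/2 = 3*(F*(-3*F))/2 = 3*(-3*F²)/2 = -9*F²/2)
g(U) = -9*U³/2 (g(U) = (-9*U²/2)*U = -9*U³/2)
m = -66132 (m = -4*(-12167 - 1*(-28700)) = -4*(-12167 + 28700) = -4*16533 = -66132)
x = -59735/14696 (x = 3 - 9/2*(-47)³/(-66132) = 3 - 9/2*(-103823)*(-1/66132) = 3 + (934407/2)*(-1/66132) = 3 - 103823/14696 = -59735/14696 ≈ -4.0647)
-x = -1*(-59735/14696) = 59735/14696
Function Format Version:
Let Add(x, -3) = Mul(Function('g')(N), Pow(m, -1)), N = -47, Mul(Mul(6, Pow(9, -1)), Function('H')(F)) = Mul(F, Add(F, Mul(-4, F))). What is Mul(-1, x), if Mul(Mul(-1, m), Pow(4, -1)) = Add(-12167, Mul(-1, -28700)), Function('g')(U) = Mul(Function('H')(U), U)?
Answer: Rational(59735, 14696) ≈ 4.0647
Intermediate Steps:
Function('H')(F) = Mul(Rational(-9, 2), Pow(F, 2)) (Function('H')(F) = Mul(Rational(3, 2), Mul(F, Add(F, Mul(-4, F)))) = Mul(Rational(3, 2), Mul(F, Mul(-3, F))) = Mul(Rational(3, 2), Mul(-3, Pow(F, 2))) = Mul(Rational(-9, 2), Pow(F, 2)))
Function('g')(U) = Mul(Rational(-9, 2), Pow(U, 3)) (Function('g')(U) = Mul(Mul(Rational(-9, 2), Pow(U, 2)), U) = Mul(Rational(-9, 2), Pow(U, 3)))
m = -66132 (m = Mul(-4, Add(-12167, Mul(-1, -28700))) = Mul(-4, Add(-12167, 28700)) = Mul(-4, 16533) = -66132)
x = Rational(-59735, 14696) (x = Add(3, Mul(Mul(Rational(-9, 2), Pow(-47, 3)), Pow(-66132, -1))) = Add(3, Mul(Mul(Rational(-9, 2), -103823), Rational(-1, 66132))) = Add(3, Mul(Rational(934407, 2), Rational(-1, 66132))) = Add(3, Rational(-103823, 14696)) = Rational(-59735, 14696) ≈ -4.0647)
Mul(-1, x) = Mul(-1, Rational(-59735, 14696)) = Rational(59735, 14696)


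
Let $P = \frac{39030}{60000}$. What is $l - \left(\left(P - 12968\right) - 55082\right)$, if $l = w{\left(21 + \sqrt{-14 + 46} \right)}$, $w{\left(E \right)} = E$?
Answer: $\frac{136140699}{2000} + 4 \sqrt{2} \approx 68076.0$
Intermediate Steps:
$P = \frac{1301}{2000}$ ($P = 39030 \cdot \frac{1}{60000} = \frac{1301}{2000} \approx 0.6505$)
$l = 21 + 4 \sqrt{2}$ ($l = 21 + \sqrt{-14 + 46} = 21 + \sqrt{32} = 21 + 4 \sqrt{2} \approx 26.657$)
$l - \left(\left(P - 12968\right) - 55082\right) = \left(21 + 4 \sqrt{2}\right) - \left(\left(\frac{1301}{2000} - 12968\right) - 55082\right) = \left(21 + 4 \sqrt{2}\right) - \left(- \frac{25934699}{2000} - 55082\right) = \left(21 + 4 \sqrt{2}\right) - - \frac{136098699}{2000} = \left(21 + 4 \sqrt{2}\right) + \frac{136098699}{2000} = \frac{136140699}{2000} + 4 \sqrt{2}$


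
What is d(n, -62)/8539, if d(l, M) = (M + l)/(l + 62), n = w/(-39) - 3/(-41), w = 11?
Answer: -24868/210921839 ≈ -0.00011790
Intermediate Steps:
n = -334/1599 (n = 11/(-39) - 3/(-41) = 11*(-1/39) - 3*(-1/41) = -11/39 + 3/41 = -334/1599 ≈ -0.20888)
d(l, M) = (M + l)/(62 + l)
d(n, -62)/8539 = ((-62 - 334/1599)/(62 - 334/1599))/8539 = (-99472/1599/(98804/1599))*(1/8539) = ((1599/98804)*(-99472/1599))*(1/8539) = -24868/24701*1/8539 = -24868/210921839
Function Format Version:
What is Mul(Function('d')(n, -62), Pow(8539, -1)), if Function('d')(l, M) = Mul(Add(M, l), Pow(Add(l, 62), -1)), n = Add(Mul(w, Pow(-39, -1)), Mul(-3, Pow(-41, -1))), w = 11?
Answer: Rational(-24868, 210921839) ≈ -0.00011790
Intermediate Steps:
n = Rational(-334, 1599) (n = Add(Mul(11, Pow(-39, -1)), Mul(-3, Pow(-41, -1))) = Add(Mul(11, Rational(-1, 39)), Mul(-3, Rational(-1, 41))) = Add(Rational(-11, 39), Rational(3, 41)) = Rational(-334, 1599) ≈ -0.20888)
Function('d')(l, M) = Mul(Pow(Add(62, l), -1), Add(M, l)) (Function('d')(l, M) = Mul(Add(M, l), Pow(Add(62, l), -1)) = Mul(Pow(Add(62, l), -1), Add(M, l)))
Mul(Function('d')(n, -62), Pow(8539, -1)) = Mul(Mul(Pow(Add(62, Rational(-334, 1599)), -1), Add(-62, Rational(-334, 1599))), Pow(8539, -1)) = Mul(Mul(Pow(Rational(98804, 1599), -1), Rational(-99472, 1599)), Rational(1, 8539)) = Mul(Mul(Rational(1599, 98804), Rational(-99472, 1599)), Rational(1, 8539)) = Mul(Rational(-24868, 24701), Rational(1, 8539)) = Rational(-24868, 210921839)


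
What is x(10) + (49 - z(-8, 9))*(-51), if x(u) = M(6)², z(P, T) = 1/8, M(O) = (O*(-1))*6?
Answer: -9573/8 ≈ -1196.6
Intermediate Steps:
M(O) = -6*O (M(O) = -O*6 = -6*O)
z(P, T) = ⅛
x(u) = 1296 (x(u) = (-6*6)² = (-36)² = 1296)
x(10) + (49 - z(-8, 9))*(-51) = 1296 + (49 - 1*⅛)*(-51) = 1296 + (49 - ⅛)*(-51) = 1296 + (391/8)*(-51) = 1296 - 19941/8 = -9573/8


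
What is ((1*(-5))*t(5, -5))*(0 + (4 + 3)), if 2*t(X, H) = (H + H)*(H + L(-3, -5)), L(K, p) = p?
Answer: -1750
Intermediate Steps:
t(X, H) = H*(-5 + H) (t(X, H) = ((H + H)*(H - 5))/2 = ((2*H)*(-5 + H))/2 = (2*H*(-5 + H))/2 = H*(-5 + H))
((1*(-5))*t(5, -5))*(0 + (4 + 3)) = ((1*(-5))*(-5*(-5 - 5)))*(0 + (4 + 3)) = (-(-25)*(-10))*(0 + 7) = -5*50*7 = -250*7 = -1750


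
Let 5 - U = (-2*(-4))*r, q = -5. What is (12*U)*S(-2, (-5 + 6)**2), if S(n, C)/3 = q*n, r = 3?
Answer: -6840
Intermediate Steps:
U = -19 (U = 5 - (-2*(-4))*3 = 5 - 8*3 = 5 - 1*24 = 5 - 24 = -19)
S(n, C) = -15*n (S(n, C) = 3*(-5*n) = -15*n)
(12*U)*S(-2, (-5 + 6)**2) = (12*(-19))*(-15*(-2)) = -228*30 = -6840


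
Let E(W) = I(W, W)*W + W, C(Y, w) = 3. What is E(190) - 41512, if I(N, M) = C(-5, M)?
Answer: -40752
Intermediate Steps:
I(N, M) = 3
E(W) = 4*W (E(W) = 3*W + W = 4*W)
E(190) - 41512 = 4*190 - 41512 = 760 - 41512 = -40752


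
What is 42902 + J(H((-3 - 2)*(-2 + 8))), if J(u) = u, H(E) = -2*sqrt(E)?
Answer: 42902 - 2*I*sqrt(30) ≈ 42902.0 - 10.954*I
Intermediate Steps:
42902 + J(H((-3 - 2)*(-2 + 8))) = 42902 - 2*sqrt(-3 - 2)*sqrt(-2 + 8) = 42902 - 2*I*sqrt(30)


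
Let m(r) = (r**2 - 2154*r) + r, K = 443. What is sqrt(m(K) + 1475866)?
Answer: 16*sqrt(2806) ≈ 847.55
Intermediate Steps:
m(r) = r**2 - 2153*r
sqrt(m(K) + 1475866) = sqrt(443*(-2153 + 443) + 1475866) = sqrt(443*(-1710) + 1475866) = sqrt(-757530 + 1475866) = sqrt(718336) = 16*sqrt(2806)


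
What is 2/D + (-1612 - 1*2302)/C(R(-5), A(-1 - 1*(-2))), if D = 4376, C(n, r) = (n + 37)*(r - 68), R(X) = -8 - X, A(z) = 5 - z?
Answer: 1070751/595136 ≈ 1.7992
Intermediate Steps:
C(n, r) = (-68 + r)*(37 + n) (C(n, r) = (37 + n)*(-68 + r) = (-68 + r)*(37 + n))
2/D + (-1612 - 1*2302)/C(R(-5), A(-1 - 1*(-2))) = 2/4376 + (-1612 - 1*2302)/(-2516 - 68*(-8 - 1*(-5)) + 37*(5 - (-1 - 1*(-2))) + (-8 - 1*(-5))*(5 - (-1 - 1*(-2)))) = 2*(1/4376) + (-1612 - 2302)/(-2516 - 68*(-8 + 5) + 37*(5 - (-1 + 2)) + (-8 + 5)*(5 - (-1 + 2))) = 1/2188 - 3914/(-2516 - 68*(-3) + 37*(5 - 1*1) - 3*(5 - 1*1)) = 1/2188 - 3914/(-2516 + 204 + 37*(5 - 1) - 3*(5 - 1)) = 1/2188 - 3914/(-2516 + 204 + 37*4 - 3*4) = 1/2188 - 3914/(-2516 + 204 + 148 - 12) = 1/2188 - 3914/(-2176) = 1/2188 - 3914*(-1/2176) = 1/2188 + 1957/1088 = 1070751/595136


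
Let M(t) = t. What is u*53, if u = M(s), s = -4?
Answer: -212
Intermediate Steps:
u = -4
u*53 = -4*53 = -212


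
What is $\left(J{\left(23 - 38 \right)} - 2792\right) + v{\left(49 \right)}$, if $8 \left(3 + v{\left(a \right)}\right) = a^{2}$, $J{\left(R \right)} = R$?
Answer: $- \frac{20079}{8} \approx -2509.9$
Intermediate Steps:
$v{\left(a \right)} = -3 + \frac{a^{2}}{8}$
$\left(J{\left(23 - 38 \right)} - 2792\right) + v{\left(49 \right)} = \left(\left(23 - 38\right) - 2792\right) - \left(3 - \frac{49^{2}}{8}\right) = \left(\left(23 - 38\right) - 2792\right) + \left(-3 + \frac{1}{8} \cdot 2401\right) = \left(-15 - 2792\right) + \left(-3 + \frac{2401}{8}\right) = -2807 + \frac{2377}{8} = - \frac{20079}{8}$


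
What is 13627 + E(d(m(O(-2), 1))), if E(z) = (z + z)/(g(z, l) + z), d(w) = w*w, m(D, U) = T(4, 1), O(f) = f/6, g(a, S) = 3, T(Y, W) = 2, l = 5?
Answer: 95397/7 ≈ 13628.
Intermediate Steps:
O(f) = f/6 (O(f) = f*(⅙) = f/6)
m(D, U) = 2
d(w) = w²
E(z) = 2*z/(3 + z) (E(z) = (z + z)/(3 + z) = (2*z)/(3 + z) = 2*z/(3 + z))
13627 + E(d(m(O(-2), 1))) = 13627 + 2*2²/(3 + 2²) = 13627 + 2*4/(3 + 4) = 13627 + 2*4/7 = 13627 + 2*4*(⅐) = 13627 + 8/7 = 95397/7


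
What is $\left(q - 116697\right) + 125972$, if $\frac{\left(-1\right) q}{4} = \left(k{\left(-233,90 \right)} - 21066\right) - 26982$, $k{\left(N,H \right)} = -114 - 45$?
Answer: $202103$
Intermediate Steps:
$k{\left(N,H \right)} = -159$
$q = 192828$ ($q = - 4 \left(\left(-159 - 21066\right) - 26982\right) = - 4 \left(-21225 - 26982\right) = \left(-4\right) \left(-48207\right) = 192828$)
$\left(q - 116697\right) + 125972 = \left(192828 - 116697\right) + 125972 = 76131 + 125972 = 202103$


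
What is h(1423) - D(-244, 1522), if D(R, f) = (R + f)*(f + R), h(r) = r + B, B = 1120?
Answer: -1630741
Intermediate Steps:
h(r) = 1120 + r (h(r) = r + 1120 = 1120 + r)
D(R, f) = (R + f)**2 (D(R, f) = (R + f)*(R + f) = (R + f)**2)
h(1423) - D(-244, 1522) = (1120 + 1423) - (-244 + 1522)**2 = 2543 - 1*1278**2 = 2543 - 1*1633284 = 2543 - 1633284 = -1630741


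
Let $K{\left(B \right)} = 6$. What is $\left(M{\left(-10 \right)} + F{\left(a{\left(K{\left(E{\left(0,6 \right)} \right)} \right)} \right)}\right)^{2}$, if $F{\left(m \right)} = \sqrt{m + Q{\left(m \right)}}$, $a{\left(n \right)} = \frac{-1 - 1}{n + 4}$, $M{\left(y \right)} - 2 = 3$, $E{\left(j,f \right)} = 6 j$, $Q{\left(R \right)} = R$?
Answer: $\frac{\left(25 + i \sqrt{10}\right)^{2}}{25} \approx 24.6 + 6.3246 i$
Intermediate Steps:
$M{\left(y \right)} = 5$ ($M{\left(y \right)} = 2 + 3 = 5$)
$a{\left(n \right)} = - \frac{2}{4 + n}$
$F{\left(m \right)} = \sqrt{2} \sqrt{m}$ ($F{\left(m \right)} = \sqrt{m + m} = \sqrt{2 m} = \sqrt{2} \sqrt{m}$)
$\left(M{\left(-10 \right)} + F{\left(a{\left(K{\left(E{\left(0,6 \right)} \right)} \right)} \right)}\right)^{2} = \left(5 + \sqrt{2} \sqrt{- \frac{2}{4 + 6}}\right)^{2} = \left(5 + \sqrt{2} \sqrt{- \frac{2}{10}}\right)^{2} = \left(5 + \sqrt{2} \sqrt{\left(-2\right) \frac{1}{10}}\right)^{2} = \left(5 + \sqrt{2} \sqrt{- \frac{1}{5}}\right)^{2} = \left(5 + \sqrt{2} \frac{i \sqrt{5}}{5}\right)^{2} = \left(5 + \frac{i \sqrt{10}}{5}\right)^{2}$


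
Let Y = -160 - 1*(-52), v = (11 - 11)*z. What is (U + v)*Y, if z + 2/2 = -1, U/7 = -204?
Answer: 154224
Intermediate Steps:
U = -1428 (U = 7*(-204) = -1428)
z = -2 (z = -1 - 1 = -2)
v = 0 (v = (11 - 11)*(-2) = 0*(-2) = 0)
Y = -108 (Y = -160 + 52 = -108)
(U + v)*Y = (-1428 + 0)*(-108) = -1428*(-108) = 154224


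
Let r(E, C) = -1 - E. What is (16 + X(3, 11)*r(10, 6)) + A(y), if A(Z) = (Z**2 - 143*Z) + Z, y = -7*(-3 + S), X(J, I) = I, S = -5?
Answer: -4921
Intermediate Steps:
y = 56 (y = -7*(-3 - 5) = -7*(-8) = 56)
A(Z) = Z**2 - 142*Z
(16 + X(3, 11)*r(10, 6)) + A(y) = (16 + 11*(-1 - 1*10)) + 56*(-142 + 56) = (16 + 11*(-1 - 10)) + 56*(-86) = (16 + 11*(-11)) - 4816 = (16 - 121) - 4816 = -105 - 4816 = -4921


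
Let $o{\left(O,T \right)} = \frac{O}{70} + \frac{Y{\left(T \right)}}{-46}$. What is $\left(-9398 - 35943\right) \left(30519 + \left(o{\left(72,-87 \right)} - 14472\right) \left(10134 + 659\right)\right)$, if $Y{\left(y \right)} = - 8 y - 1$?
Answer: $\frac{11411040541428067}{1610} \approx 7.0876 \cdot 10^{12}$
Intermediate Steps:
$Y{\left(y \right)} = -1 - 8 y$
$o{\left(O,T \right)} = \frac{1}{46} + \frac{O}{70} + \frac{4 T}{23}$ ($o{\left(O,T \right)} = \frac{O}{70} + \frac{-1 - 8 T}{-46} = O \frac{1}{70} + \left(-1 - 8 T\right) \left(- \frac{1}{46}\right) = \frac{O}{70} + \left(\frac{1}{46} + \frac{4 T}{23}\right) = \frac{1}{46} + \frac{O}{70} + \frac{4 T}{23}$)
$\left(-9398 - 35943\right) \left(30519 + \left(o{\left(72,-87 \right)} - 14472\right) \left(10134 + 659\right)\right) = \left(-9398 - 35943\right) \left(30519 + \left(\left(\frac{1}{46} + \frac{1}{70} \cdot 72 + \frac{4}{23} \left(-87\right)\right) - 14472\right) \left(10134 + 659\right)\right) = - 45341 \left(30519 + \left(\left(\frac{1}{46} + \frac{36}{35} - \frac{348}{23}\right) - 14472\right) 10793\right) = - 45341 \left(30519 + \left(- \frac{22669}{1610} - 14472\right) 10793\right) = - 45341 \left(30519 - \frac{251720703077}{1610}\right) = \left(-45341\right) \left(- \frac{251671567487}{1610}\right) = \frac{11411040541428067}{1610}$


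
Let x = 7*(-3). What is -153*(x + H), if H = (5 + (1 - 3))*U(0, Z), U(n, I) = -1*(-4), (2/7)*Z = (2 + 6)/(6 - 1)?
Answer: 1377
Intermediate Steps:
x = -21
Z = 28/5 (Z = 7*((2 + 6)/(6 - 1))/2 = 7*(8/5)/2 = 7*(8*(⅕))/2 = (7/2)*(8/5) = 28/5 ≈ 5.6000)
U(n, I) = 4
H = 12 (H = (5 + (1 - 3))*4 = (5 - 2)*4 = 3*4 = 12)
-153*(x + H) = -153*(-21 + 12) = -153*(-9) = 1377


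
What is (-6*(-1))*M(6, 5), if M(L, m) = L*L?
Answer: 216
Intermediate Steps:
M(L, m) = L²
(-6*(-1))*M(6, 5) = -6*(-1)*6² = 6*36 = 216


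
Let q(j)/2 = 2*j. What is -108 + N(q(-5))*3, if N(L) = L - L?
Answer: -108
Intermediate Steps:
q(j) = 4*j (q(j) = 2*(2*j) = 4*j)
N(L) = 0
-108 + N(q(-5))*3 = -108 + 0*3 = -108 + 0 = -108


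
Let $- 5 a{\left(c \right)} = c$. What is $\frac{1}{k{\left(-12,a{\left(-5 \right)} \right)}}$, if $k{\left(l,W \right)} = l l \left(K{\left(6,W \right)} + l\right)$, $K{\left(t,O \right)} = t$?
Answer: $- \frac{1}{864} \approx -0.0011574$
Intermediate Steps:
$a{\left(c \right)} = - \frac{c}{5}$
$k{\left(l,W \right)} = l^{2} \left(6 + l\right)$ ($k{\left(l,W \right)} = l l \left(6 + l\right) = l^{2} \left(6 + l\right)$)
$\frac{1}{k{\left(-12,a{\left(-5 \right)} \right)}} = \frac{1}{\left(-12\right)^{2} \left(6 - 12\right)} = \frac{1}{144 \left(-6\right)} = \frac{1}{-864} = - \frac{1}{864}$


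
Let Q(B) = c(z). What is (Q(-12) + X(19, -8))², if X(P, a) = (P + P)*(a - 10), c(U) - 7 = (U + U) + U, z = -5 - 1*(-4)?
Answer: 462400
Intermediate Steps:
z = -1 (z = -5 + 4 = -1)
c(U) = 7 + 3*U (c(U) = 7 + ((U + U) + U) = 7 + (2*U + U) = 7 + 3*U)
X(P, a) = 2*P*(-10 + a) (X(P, a) = (2*P)*(-10 + a) = 2*P*(-10 + a))
Q(B) = 4 (Q(B) = 7 + 3*(-1) = 7 - 3 = 4)
(Q(-12) + X(19, -8))² = (4 + 2*19*(-10 - 8))² = (4 + 2*19*(-18))² = (4 - 684)² = (-680)² = 462400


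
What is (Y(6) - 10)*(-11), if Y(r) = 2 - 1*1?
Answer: 99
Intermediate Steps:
Y(r) = 1 (Y(r) = 2 - 1 = 1)
(Y(6) - 10)*(-11) = (1 - 10)*(-11) = -9*(-11) = 99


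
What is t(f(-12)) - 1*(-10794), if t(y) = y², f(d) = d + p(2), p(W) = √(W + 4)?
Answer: 10944 - 24*√6 ≈ 10885.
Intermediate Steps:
p(W) = √(4 + W)
f(d) = d + √6 (f(d) = d + √(4 + 2) = d + √6)
t(f(-12)) - 1*(-10794) = (-12 + √6)² - 1*(-10794) = (-12 + √6)² + 10794 = 10794 + (-12 + √6)²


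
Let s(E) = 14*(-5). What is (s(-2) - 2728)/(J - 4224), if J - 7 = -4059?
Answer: 1399/4138 ≈ 0.33809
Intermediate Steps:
J = -4052 (J = 7 - 4059 = -4052)
s(E) = -70
(s(-2) - 2728)/(J - 4224) = (-70 - 2728)/(-4052 - 4224) = -2798/(-8276) = -2798*(-1/8276) = 1399/4138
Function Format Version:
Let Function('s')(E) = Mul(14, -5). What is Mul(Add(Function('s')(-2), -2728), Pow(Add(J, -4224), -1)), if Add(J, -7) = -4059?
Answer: Rational(1399, 4138) ≈ 0.33809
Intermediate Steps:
J = -4052 (J = Add(7, -4059) = -4052)
Function('s')(E) = -70
Mul(Add(Function('s')(-2), -2728), Pow(Add(J, -4224), -1)) = Mul(Add(-70, -2728), Pow(Add(-4052, -4224), -1)) = Mul(-2798, Pow(-8276, -1)) = Mul(-2798, Rational(-1, 8276)) = Rational(1399, 4138)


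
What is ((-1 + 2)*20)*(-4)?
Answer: -80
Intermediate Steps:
((-1 + 2)*20)*(-4) = (1*20)*(-4) = 20*(-4) = -80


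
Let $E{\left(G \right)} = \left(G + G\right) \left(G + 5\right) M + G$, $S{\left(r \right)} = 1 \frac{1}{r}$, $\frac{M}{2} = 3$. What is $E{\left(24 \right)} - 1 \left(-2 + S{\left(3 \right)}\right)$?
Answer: $\frac{25133}{3} \approx 8377.7$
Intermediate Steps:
$M = 6$ ($M = 2 \cdot 3 = 6$)
$S{\left(r \right)} = \frac{1}{r}$
$E{\left(G \right)} = G + 12 G \left(5 + G\right)$ ($E{\left(G \right)} = \left(G + G\right) \left(G + 5\right) 6 + G = 2 G \left(5 + G\right) 6 + G = 12 G \left(5 + G\right) + G = G + 12 G \left(5 + G\right)$)
$E{\left(24 \right)} - 1 \left(-2 + S{\left(3 \right)}\right) = 24 \left(61 + 12 \cdot 24\right) - 1 \left(-2 + \frac{1}{3}\right) = 24 \left(61 + 288\right) - 1 \left(-2 + \frac{1}{3}\right) = 24 \cdot 349 - 1 \left(- \frac{5}{3}\right) = 8376 - - \frac{5}{3} = 8376 + \frac{5}{3} = \frac{25133}{3}$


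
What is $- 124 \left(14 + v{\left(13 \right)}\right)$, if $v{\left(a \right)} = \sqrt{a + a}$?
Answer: $-1736 - 124 \sqrt{26} \approx -2368.3$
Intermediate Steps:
$v{\left(a \right)} = \sqrt{2} \sqrt{a}$ ($v{\left(a \right)} = \sqrt{2 a} = \sqrt{2} \sqrt{a}$)
$- 124 \left(14 + v{\left(13 \right)}\right) = - 124 \left(14 + \sqrt{2} \sqrt{13}\right) = - 124 \left(14 + \sqrt{26}\right) = -1736 - 124 \sqrt{26}$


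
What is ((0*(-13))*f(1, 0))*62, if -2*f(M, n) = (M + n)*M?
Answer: 0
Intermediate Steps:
f(M, n) = -M*(M + n)/2 (f(M, n) = -(M + n)*M/2 = -M*(M + n)/2)
((0*(-13))*f(1, 0))*62 = ((0*(-13))*(-½*1*(1 + 0)))*62 = (0*(-½*1*1))*62 = (0*(-½))*62 = 0*62 = 0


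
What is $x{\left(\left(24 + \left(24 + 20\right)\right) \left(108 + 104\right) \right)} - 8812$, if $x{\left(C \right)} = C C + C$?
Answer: $207826660$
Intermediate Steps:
$x{\left(C \right)} = C + C^{2}$ ($x{\left(C \right)} = C^{2} + C = C + C^{2}$)
$x{\left(\left(24 + \left(24 + 20\right)\right) \left(108 + 104\right) \right)} - 8812 = \left(24 + \left(24 + 20\right)\right) \left(108 + 104\right) \left(1 + \left(24 + \left(24 + 20\right)\right) \left(108 + 104\right)\right) - 8812 = \left(24 + 44\right) 212 \left(1 + \left(24 + 44\right) 212\right) - 8812 = 68 \cdot 212 \left(1 + 68 \cdot 212\right) - 8812 = 14416 \left(1 + 14416\right) - 8812 = 14416 \cdot 14417 - 8812 = 207835472 - 8812 = 207826660$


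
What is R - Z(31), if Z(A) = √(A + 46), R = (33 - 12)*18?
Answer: 378 - √77 ≈ 369.23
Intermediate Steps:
R = 378 (R = 21*18 = 378)
Z(A) = √(46 + A)
R - Z(31) = 378 - √(46 + 31) = 378 - √77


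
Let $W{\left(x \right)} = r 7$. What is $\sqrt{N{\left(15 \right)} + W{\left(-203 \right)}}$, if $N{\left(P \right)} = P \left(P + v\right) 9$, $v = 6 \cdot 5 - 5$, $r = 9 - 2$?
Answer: $\sqrt{5449} \approx 73.817$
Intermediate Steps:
$r = 7$ ($r = 9 - 2 = 7$)
$v = 25$ ($v = 30 - 5 = 25$)
$W{\left(x \right)} = 49$ ($W{\left(x \right)} = 7 \cdot 7 = 49$)
$N{\left(P \right)} = 9 P \left(25 + P\right)$ ($N{\left(P \right)} = P \left(P + 25\right) 9 = P \left(25 + P\right) 9 = 9 P \left(25 + P\right)$)
$\sqrt{N{\left(15 \right)} + W{\left(-203 \right)}} = \sqrt{9 \cdot 15 \left(25 + 15\right) + 49} = \sqrt{9 \cdot 15 \cdot 40 + 49} = \sqrt{5400 + 49} = \sqrt{5449}$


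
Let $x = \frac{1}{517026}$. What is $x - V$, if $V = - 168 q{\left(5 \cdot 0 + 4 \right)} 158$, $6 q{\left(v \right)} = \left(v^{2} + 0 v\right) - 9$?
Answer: $\frac{16011261169}{517026} \approx 30968.0$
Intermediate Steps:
$q{\left(v \right)} = - \frac{3}{2} + \frac{v^{2}}{6}$ ($q{\left(v \right)} = \frac{\left(v^{2} + 0 v\right) - 9}{6} = \frac{\left(v^{2} + 0\right) - 9}{6} = \frac{v^{2} - 9}{6} = \frac{-9 + v^{2}}{6} = - \frac{3}{2} + \frac{v^{2}}{6}$)
$V = -30968$ ($V = - 168 \left(- \frac{3}{2} + \frac{\left(5 \cdot 0 + 4\right)^{2}}{6}\right) 158 = - 168 \left(- \frac{3}{2} + \frac{\left(0 + 4\right)^{2}}{6}\right) 158 = - 168 \left(- \frac{3}{2} + \frac{4^{2}}{6}\right) 158 = - 168 \left(- \frac{3}{2} + \frac{1}{6} \cdot 16\right) 158 = - 168 \left(- \frac{3}{2} + \frac{8}{3}\right) 158 = \left(-168\right) \frac{7}{6} \cdot 158 = \left(-196\right) 158 = -30968$)
$x = \frac{1}{517026} \approx 1.9341 \cdot 10^{-6}$
$x - V = \frac{1}{517026} - -30968 = \frac{1}{517026} + 30968 = \frac{16011261169}{517026}$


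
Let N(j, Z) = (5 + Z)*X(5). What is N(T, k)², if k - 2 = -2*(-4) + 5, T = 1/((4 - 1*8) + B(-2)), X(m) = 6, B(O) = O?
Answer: 14400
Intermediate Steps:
T = -⅙ (T = 1/((4 - 1*8) - 2) = 1/((4 - 8) - 2) = 1/(-4 - 2) = 1/(-6) = -⅙ ≈ -0.16667)
k = 15 (k = 2 + (-2*(-4) + 5) = 2 + (8 + 5) = 2 + 13 = 15)
N(j, Z) = 30 + 6*Z (N(j, Z) = (5 + Z)*6 = 30 + 6*Z)
N(T, k)² = (30 + 6*15)² = (30 + 90)² = 120² = 14400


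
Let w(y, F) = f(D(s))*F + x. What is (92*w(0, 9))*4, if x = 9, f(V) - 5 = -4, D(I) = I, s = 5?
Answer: 6624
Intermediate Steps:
f(V) = 1 (f(V) = 5 - 4 = 1)
w(y, F) = 9 + F (w(y, F) = 1*F + 9 = F + 9 = 9 + F)
(92*w(0, 9))*4 = (92*(9 + 9))*4 = (92*18)*4 = 1656*4 = 6624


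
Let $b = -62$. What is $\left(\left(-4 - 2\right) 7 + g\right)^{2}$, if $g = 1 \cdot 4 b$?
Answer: $84100$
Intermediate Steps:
$g = -248$ ($g = 1 \cdot 4 \left(-62\right) = 4 \left(-62\right) = -248$)
$\left(\left(-4 - 2\right) 7 + g\right)^{2} = \left(\left(-4 - 2\right) 7 - 248\right)^{2} = \left(\left(-6\right) 7 - 248\right)^{2} = \left(-42 - 248\right)^{2} = \left(-290\right)^{2} = 84100$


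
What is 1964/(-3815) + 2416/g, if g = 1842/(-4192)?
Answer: -19320724684/3513615 ≈ -5498.8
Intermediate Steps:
g = -921/2096 (g = 1842*(-1/4192) = -921/2096 ≈ -0.43941)
1964/(-3815) + 2416/g = 1964/(-3815) + 2416/(-921/2096) = 1964*(-1/3815) + 2416*(-2096/921) = -1964/3815 - 5063936/921 = -19320724684/3513615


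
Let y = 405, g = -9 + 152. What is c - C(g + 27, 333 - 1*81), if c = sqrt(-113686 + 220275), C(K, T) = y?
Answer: -405 + sqrt(106589) ≈ -78.520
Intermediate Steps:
g = 143
C(K, T) = 405
c = sqrt(106589) ≈ 326.48
c - C(g + 27, 333 - 1*81) = sqrt(106589) - 1*405 = sqrt(106589) - 405 = -405 + sqrt(106589)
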